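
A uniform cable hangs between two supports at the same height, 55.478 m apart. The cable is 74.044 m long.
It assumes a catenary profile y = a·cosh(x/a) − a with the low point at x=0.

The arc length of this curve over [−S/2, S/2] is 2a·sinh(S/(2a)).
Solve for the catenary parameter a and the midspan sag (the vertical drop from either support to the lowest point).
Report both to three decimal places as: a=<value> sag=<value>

seed: a₀ = √(S³/(24(L−S))) = √(55.478³/(24·18.566)) = 19.575659
iter 1: u=1.417015  f(a)=+1.956e+00  f'(a)=-2.306e+00  a ← 19.575659 − (+1.956e+00/-2.306e+00) = 20.423684
iter 2: u=1.358178  f(a)=+1.343e-01  f'(a)=-1.999e+00  a ← 20.423684 − (+1.343e-01/-1.999e+00) = 20.490834
iter 3: u=1.353727  f(a)=+7.359e-04  f'(a)=-1.977e+00  a ← 20.490834 − (+7.359e-04/-1.977e+00) = 20.491206
iter 4: u=1.353703  f(a)=+2.238e-08  f'(a)=-1.977e+00  a ← 20.491206 − (+2.238e-08/-1.977e+00) = 20.491206
iter 5: u=1.353703  f(a)=+0.000e+00  f'(a)=-1.977e+00  a ← 20.491206 − (+0.000e+00/-1.977e+00) = 20.491206
converged: |Δa| < 1e-12 after 5 iterations
sag = a·(cosh(S/(2a)) − 1) = 20.491206·(cosh(1.353703) − 1) = 21.823307
T_max/T_min = cosh(S/(2a)) = 2.065008

a=20.491 sag=21.823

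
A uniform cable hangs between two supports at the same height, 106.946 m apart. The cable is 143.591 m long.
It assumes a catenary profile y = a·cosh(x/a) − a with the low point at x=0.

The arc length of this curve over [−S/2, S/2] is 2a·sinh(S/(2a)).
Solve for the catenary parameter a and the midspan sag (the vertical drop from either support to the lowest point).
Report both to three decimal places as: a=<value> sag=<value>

a=39.077 sag=42.664

seed: a₀ = √(S³/(24(L−S))) = √(106.946³/(24·36.645)) = 37.293559
iter 1: u=1.433840  f(a)=+3.957e+00  f'(a)=-2.400e+00  a ← 37.293559 − (+3.957e+00/-2.400e+00) = 38.942125
iter 2: u=1.373140  f(a)=+2.775e-01  f'(a)=-2.074e+00  a ← 38.942125 − (+2.775e-01/-2.074e+00) = 39.075904
iter 3: u=1.368439  f(a)=+1.592e-03  f'(a)=-2.050e+00  a ← 39.075904 − (+1.592e-03/-2.050e+00) = 39.076681
iter 4: u=1.368412  f(a)=+5.310e-08  f'(a)=-2.050e+00  a ← 39.076681 − (+5.310e-08/-2.050e+00) = 39.076681
iter 5: u=1.368412  f(a)=+0.000e+00  f'(a)=-2.050e+00  a ← 39.076681 − (+0.000e+00/-2.050e+00) = 39.076681
converged: |Δa| < 1e-12 after 5 iterations
sag = a·(cosh(S/(2a)) − 1) = 39.076681·(cosh(1.368412) − 1) = 42.664256
T_max/T_min = cosh(S/(2a)) = 2.091809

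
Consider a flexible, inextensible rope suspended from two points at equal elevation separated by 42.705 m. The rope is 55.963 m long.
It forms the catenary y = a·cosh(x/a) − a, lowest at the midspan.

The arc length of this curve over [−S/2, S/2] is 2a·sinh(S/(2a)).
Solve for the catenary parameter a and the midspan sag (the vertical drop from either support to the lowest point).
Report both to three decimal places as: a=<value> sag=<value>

a=16.327 sag=16.070

seed: a₀ = √(S³/(24(L−S))) = √(42.705³/(24·13.258)) = 15.644924
iter 1: u=1.364820  f(a)=+1.291e+00  f'(a)=-2.032e+00  a ← 15.644924 − (+1.291e+00/-2.032e+00) = 16.280166
iter 2: u=1.311565  f(a)=+8.279e-02  f'(a)=-1.779e+00  a ← 16.280166 − (+8.279e-02/-1.779e+00) = 16.326699
iter 3: u=1.307827  f(a)=+3.921e-04  f'(a)=-1.762e+00  a ← 16.326699 − (+3.921e-04/-1.762e+00) = 16.326922
iter 4: u=1.307809  f(a)=+8.888e-09  f'(a)=-1.762e+00  a ← 16.326922 − (+8.888e-09/-1.762e+00) = 16.326922
iter 5: u=1.307809  f(a)=-1.421e-14  f'(a)=-1.762e+00  a ← 16.326922 − (-1.421e-14/-1.762e+00) = 16.326922
converged: |Δa| < 1e-12 after 5 iterations
sag = a·(cosh(S/(2a)) − 1) = 16.326922·(cosh(1.307809) − 1) = 16.069570
T_max/T_min = cosh(S/(2a)) = 1.984238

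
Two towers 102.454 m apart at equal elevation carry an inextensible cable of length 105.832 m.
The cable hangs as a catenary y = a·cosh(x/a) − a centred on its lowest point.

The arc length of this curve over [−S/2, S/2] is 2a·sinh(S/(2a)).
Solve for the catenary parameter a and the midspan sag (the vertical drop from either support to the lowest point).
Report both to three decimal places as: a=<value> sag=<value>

a=115.740 sag=11.523

seed: a₀ = √(S³/(24(L−S))) = √(102.454³/(24·3.378)) = 115.174924
iter 1: u=0.444776  f(a)=+3.357e-02  f'(a)=-5.983e-02  a ← 115.174924 − (+3.357e-02/-5.983e-02) = 115.736048
iter 2: u=0.442619  f(a)=+2.469e-04  f'(a)=-5.895e-02  a ← 115.736048 − (+2.469e-04/-5.895e-02) = 115.740237
iter 3: u=0.442603  f(a)=+1.358e-08  f'(a)=-5.894e-02  a ← 115.740237 − (+1.358e-08/-5.894e-02) = 115.740237
iter 4: u=0.442603  f(a)=+0.000e+00  f'(a)=-5.894e-02  a ← 115.740237 − (+0.000e+00/-5.894e-02) = 115.740237
converged: |Δa| < 1e-12 after 4 iterations
sag = a·(cosh(S/(2a)) − 1) = 115.740237·(cosh(0.442603) − 1) = 11.522898
T_max/T_min = cosh(S/(2a)) = 1.099558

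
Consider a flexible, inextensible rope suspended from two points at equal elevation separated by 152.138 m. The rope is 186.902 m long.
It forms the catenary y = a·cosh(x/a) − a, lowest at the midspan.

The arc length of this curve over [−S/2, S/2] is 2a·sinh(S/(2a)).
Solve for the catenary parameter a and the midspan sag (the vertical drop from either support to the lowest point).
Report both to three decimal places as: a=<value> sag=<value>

a=67.085 sag=47.952

seed: a₀ = √(S³/(24(L−S))) = √(152.138³/(24·34.764)) = 64.965990
iter 1: u=1.170905  f(a)=+2.462e+00  f'(a)=-1.224e+00  a ← 64.965990 − (+2.462e+00/-1.224e+00) = 66.977225
iter 2: u=1.135744  f(a)=+1.190e-01  f'(a)=-1.109e+00  a ← 66.977225 − (+1.190e-01/-1.109e+00) = 67.084544
iter 3: u=1.133927  f(a)=+3.090e-04  f'(a)=-1.103e+00  a ← 67.084544 − (+3.090e-04/-1.103e+00) = 67.084824
iter 4: u=1.133923  f(a)=+2.095e-09  f'(a)=-1.103e+00  a ← 67.084824 − (+2.095e-09/-1.103e+00) = 67.084824
iter 5: u=1.133923  f(a)=+0.000e+00  f'(a)=-1.103e+00  a ← 67.084824 − (+0.000e+00/-1.103e+00) = 67.084824
converged: |Δa| < 1e-12 after 5 iterations
sag = a·(cosh(S/(2a)) − 1) = 67.084824·(cosh(1.133923) − 1) = 47.951966
T_max/T_min = cosh(S/(2a)) = 1.714796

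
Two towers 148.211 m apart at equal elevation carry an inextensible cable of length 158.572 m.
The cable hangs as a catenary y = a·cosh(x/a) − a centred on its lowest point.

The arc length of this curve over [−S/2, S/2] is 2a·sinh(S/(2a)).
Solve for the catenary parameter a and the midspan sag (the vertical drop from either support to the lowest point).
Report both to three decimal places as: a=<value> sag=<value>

a=115.604 sag=24.576

seed: a₀ = √(S³/(24(L−S))) = √(148.211³/(24·10.361)) = 114.423229
iter 1: u=0.647644  f(a)=+2.195e-01  f'(a)=-1.888e-01  a ← 114.423229 − (+2.195e-01/-1.888e-01) = 115.585638
iter 2: u=0.641131  f(a)=+3.389e-03  f'(a)=-1.830e-01  a ← 115.585638 − (+3.389e-03/-1.830e-01) = 115.604157
iter 3: u=0.641028  f(a)=+8.364e-07  f'(a)=-1.829e-01  a ← 115.604157 − (+8.364e-07/-1.829e-01) = 115.604162
iter 4: u=0.641028  f(a)=+0.000e+00  f'(a)=-1.829e-01  a ← 115.604162 − (+0.000e+00/-1.829e-01) = 115.604162
converged: |Δa| < 1e-12 after 4 iterations
sag = a·(cosh(S/(2a)) − 1) = 115.604162·(cosh(0.641028) − 1) = 24.576408
T_max/T_min = cosh(S/(2a)) = 1.212591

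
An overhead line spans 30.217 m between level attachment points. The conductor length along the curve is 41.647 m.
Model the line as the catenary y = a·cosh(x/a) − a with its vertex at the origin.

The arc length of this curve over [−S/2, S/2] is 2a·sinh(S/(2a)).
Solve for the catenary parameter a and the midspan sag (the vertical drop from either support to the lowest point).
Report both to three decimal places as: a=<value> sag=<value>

a=10.555 sag=12.791

seed: a₀ = √(S³/(24(L−S))) = √(30.217³/(24·11.430)) = 10.028784
iter 1: u=1.506514  f(a)=+1.369e+00  f'(a)=-2.841e+00  a ← 10.028784 − (+1.369e+00/-2.841e+00) = 10.510884
iter 2: u=1.437415  f(a)=+1.049e-01  f'(a)=-2.420e+00  a ← 10.510884 − (+1.049e-01/-2.420e+00) = 10.554239
iter 3: u=1.431510  f(a)=+7.292e-04  f'(a)=-2.387e+00  a ← 10.554239 − (+7.292e-04/-2.387e+00) = 10.554544
iter 4: u=1.431469  f(a)=+3.576e-08  f'(a)=-2.387e+00  a ← 10.554544 − (+3.576e-08/-2.387e+00) = 10.554544
iter 5: u=1.431469  f(a)=+0.000e+00  f'(a)=-2.387e+00  a ← 10.554544 − (+0.000e+00/-2.387e+00) = 10.554544
converged: |Δa| < 1e-12 after 5 iterations
sag = a·(cosh(S/(2a)) − 1) = 10.554544·(cosh(1.431469) − 1) = 12.791045
T_max/T_min = cosh(S/(2a)) = 2.211899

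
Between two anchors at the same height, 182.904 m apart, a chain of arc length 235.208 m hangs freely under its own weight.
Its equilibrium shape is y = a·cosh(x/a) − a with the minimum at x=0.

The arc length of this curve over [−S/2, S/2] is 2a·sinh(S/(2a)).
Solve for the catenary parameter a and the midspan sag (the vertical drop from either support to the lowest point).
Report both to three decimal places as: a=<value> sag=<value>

seed: a₀ = √(S³/(24(L−S))) = √(182.904³/(24·52.304)) = 69.817088
iter 1: u=1.309880  f(a)=+4.675e+00  f'(a)=-1.772e+00  a ← 69.817088 − (+4.675e+00/-1.772e+00) = 72.455785
iter 2: u=1.262177  f(a)=+2.781e-01  f'(a)=-1.567e+00  a ← 72.455785 − (+2.781e-01/-1.567e+00) = 72.633303
iter 3: u=1.259092  f(a)=+1.122e-03  f'(a)=-1.554e+00  a ← 72.633303 − (+1.122e-03/-1.554e+00) = 72.634025
iter 4: u=1.259079  f(a)=+1.842e-08  f'(a)=-1.554e+00  a ← 72.634025 − (+1.842e-08/-1.554e+00) = 72.634025
iter 5: u=1.259079  f(a)=+0.000e+00  f'(a)=-1.554e+00  a ← 72.634025 − (+0.000e+00/-1.554e+00) = 72.634025
converged: |Δa| < 1e-12 after 5 iterations
sag = a·(cosh(S/(2a)) − 1) = 72.634025·(cosh(1.259079) − 1) = 65.591886
T_max/T_min = cosh(S/(2a)) = 1.903046

a=72.634 sag=65.592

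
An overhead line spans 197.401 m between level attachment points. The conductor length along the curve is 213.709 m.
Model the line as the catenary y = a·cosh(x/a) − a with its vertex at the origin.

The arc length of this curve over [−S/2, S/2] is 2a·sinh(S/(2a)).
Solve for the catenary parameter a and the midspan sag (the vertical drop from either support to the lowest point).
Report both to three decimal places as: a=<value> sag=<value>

a=141.895 sag=35.734

seed: a₀ = √(S³/(24(L−S))) = √(197.401³/(24·16.308)) = 140.190328
iter 1: u=0.704046  f(a)=+4.090e-01  f'(a)=-2.444e-01  a ← 140.190328 − (+4.090e-01/-2.444e-01) = 141.863783
iter 2: u=0.695741  f(a)=+7.438e-03  f'(a)=-2.356e-01  a ← 141.863783 − (+7.438e-03/-2.356e-01) = 141.895359
iter 3: u=0.695587  f(a)=+2.562e-06  f'(a)=-2.354e-01  a ← 141.895359 − (+2.562e-06/-2.354e-01) = 141.895370
iter 4: u=0.695586  f(a)=+3.695e-13  f'(a)=-2.354e-01  a ← 141.895370 − (+3.695e-13/-2.354e-01) = 141.895370
converged: |Δa| < 1e-12 after 4 iterations
sag = a·(cosh(S/(2a)) − 1) = 141.895370·(cosh(0.695586) − 1) = 35.733964
T_max/T_min = cosh(S/(2a)) = 1.251833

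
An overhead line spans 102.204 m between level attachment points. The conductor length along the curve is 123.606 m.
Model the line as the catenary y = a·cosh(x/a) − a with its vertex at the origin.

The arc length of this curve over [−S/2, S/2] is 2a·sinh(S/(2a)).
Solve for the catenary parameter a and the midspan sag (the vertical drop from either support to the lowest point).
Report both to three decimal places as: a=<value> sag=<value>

a=46.958 sag=30.661

seed: a₀ = √(S³/(24(L−S))) = √(102.204³/(24·21.402)) = 45.589942
iter 1: u=1.120905  f(a)=+1.385e+00  f'(a)=-1.062e+00  a ← 45.589942 − (+1.385e+00/-1.062e+00) = 46.894157
iter 2: u=1.089731  f(a)=+6.168e-02  f'(a)=-9.696e-01  a ← 46.894157 − (+6.168e-02/-9.696e-01) = 46.957766
iter 3: u=1.088254  f(a)=+1.348e-04  f'(a)=-9.654e-01  a ← 46.957766 − (+1.348e-04/-9.654e-01) = 46.957906
iter 4: u=1.088251  f(a)=+6.476e-10  f'(a)=-9.654e-01  a ← 46.957906 − (+6.476e-10/-9.654e-01) = 46.957906
iter 5: u=1.088251  f(a)=+1.421e-14  f'(a)=-9.654e-01  a ← 46.957906 − (+1.421e-14/-9.654e-01) = 46.957906
converged: |Δa| < 1e-12 after 5 iterations
sag = a·(cosh(S/(2a)) − 1) = 46.957906·(cosh(1.088251) − 1) = 30.660750
T_max/T_min = cosh(S/(2a)) = 1.652941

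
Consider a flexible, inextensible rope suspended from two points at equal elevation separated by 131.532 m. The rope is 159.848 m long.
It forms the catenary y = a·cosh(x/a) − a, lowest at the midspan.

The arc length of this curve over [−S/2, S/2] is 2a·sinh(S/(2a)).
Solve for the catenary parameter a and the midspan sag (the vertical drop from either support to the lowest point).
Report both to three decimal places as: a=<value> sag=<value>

seed: a₀ = √(S³/(24(L−S))) = √(131.532³/(24·28.316)) = 57.866280
iter 1: u=1.136517  f(a)=+1.886e+00  f'(a)=-1.111e+00  a ← 57.866280 − (+1.886e+00/-1.111e+00) = 59.563774
iter 2: u=1.104127  f(a)=+8.617e-02  f'(a)=-1.012e+00  a ← 59.563774 − (+8.617e-02/-1.012e+00) = 59.648955
iter 3: u=1.102551  f(a)=+1.990e-04  f'(a)=-1.007e+00  a ← 59.648955 − (+1.990e-04/-1.007e+00) = 59.649153
iter 4: u=1.102547  f(a)=+1.066e-09  f'(a)=-1.007e+00  a ← 59.649153 − (+1.066e-09/-1.007e+00) = 59.649153
iter 5: u=1.102547  f(a)=+0.000e+00  f'(a)=-1.007e+00  a ← 59.649153 − (+0.000e+00/-1.007e+00) = 59.649153
converged: |Δa| < 1e-12 after 5 iterations
sag = a·(cosh(S/(2a)) − 1) = 59.649153·(cosh(1.102547) − 1) = 40.079816
T_max/T_min = cosh(S/(2a)) = 1.671926

a=59.649 sag=40.080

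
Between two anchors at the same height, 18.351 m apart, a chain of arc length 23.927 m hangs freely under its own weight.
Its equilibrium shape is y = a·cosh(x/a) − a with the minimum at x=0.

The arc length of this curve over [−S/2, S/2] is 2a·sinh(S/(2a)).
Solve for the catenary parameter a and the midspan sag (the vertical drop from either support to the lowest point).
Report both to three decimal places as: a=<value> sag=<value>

a=7.086 sag=6.819

seed: a₀ = √(S³/(24(L−S))) = √(18.351³/(24·5.576)) = 6.795519
iter 1: u=1.350228  f(a)=+5.309e-01  f'(a)=-1.960e+00  a ← 6.795519 − (+5.309e-01/-1.960e+00) = 7.066336
iter 2: u=1.298481  f(a)=+3.339e-02  f'(a)=-1.721e+00  a ← 7.066336 − (+3.339e-02/-1.721e+00) = 7.085737
iter 3: u=1.294925  f(a)=+1.516e-04  f'(a)=-1.705e+00  a ← 7.085737 − (+1.516e-04/-1.705e+00) = 7.085826
iter 4: u=1.294909  f(a)=+3.159e-09  f'(a)=-1.705e+00  a ← 7.085826 − (+3.159e-09/-1.705e+00) = 7.085826
iter 5: u=1.294909  f(a)=+0.000e+00  f'(a)=-1.705e+00  a ← 7.085826 − (+0.000e+00/-1.705e+00) = 7.085826
converged: |Δa| < 1e-12 after 5 iterations
sag = a·(cosh(S/(2a)) − 1) = 7.085826·(cosh(1.294909) − 1) = 6.818643
T_max/T_min = cosh(S/(2a)) = 1.962293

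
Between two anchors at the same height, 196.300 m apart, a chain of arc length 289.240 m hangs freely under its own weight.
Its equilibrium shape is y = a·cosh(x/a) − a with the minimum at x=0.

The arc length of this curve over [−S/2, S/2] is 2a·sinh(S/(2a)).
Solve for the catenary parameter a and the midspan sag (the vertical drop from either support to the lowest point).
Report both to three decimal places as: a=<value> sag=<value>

seed: a₀ = √(S³/(24(L−S))) = √(196.300³/(24·92.940)) = 58.233581
iter 1: u=1.685454  f(a)=+1.413e+01  f'(a)=-4.196e+00  a ← 58.233581 − (+1.413e+01/-4.196e+00) = 61.601294
iter 2: u=1.593311  f(a)=+1.318e+00  f'(a)=-3.446e+00  a ← 61.601294 − (+1.318e+00/-3.446e+00) = 61.983878
iter 3: u=1.583476  f(a)=+1.409e-02  f'(a)=-3.373e+00  a ← 61.983878 − (+1.409e-02/-3.373e+00) = 61.988055
iter 4: u=1.583370  f(a)=+1.646e-06  f'(a)=-3.372e+00  a ← 61.988055 − (+1.646e-06/-3.372e+00) = 61.988056
iter 5: u=1.583370  f(a)=+1.137e-13  f'(a)=-3.372e+00  a ← 61.988056 − (+1.137e-13/-3.372e+00) = 61.988056
converged: |Δa| < 1e-12 after 5 iterations
sag = a·(cosh(S/(2a)) − 1) = 61.988056·(cosh(1.583370) − 1) = 95.356990
T_max/T_min = cosh(S/(2a)) = 2.538312

a=61.988 sag=95.357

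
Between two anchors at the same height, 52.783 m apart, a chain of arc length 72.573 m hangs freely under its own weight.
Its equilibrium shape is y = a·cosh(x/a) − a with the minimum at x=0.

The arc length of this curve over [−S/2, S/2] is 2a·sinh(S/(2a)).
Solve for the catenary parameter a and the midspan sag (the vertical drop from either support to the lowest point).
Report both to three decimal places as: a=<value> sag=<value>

seed: a₀ = √(S³/(24(L−S))) = √(52.783³/(24·19.790)) = 17.595945
iter 1: u=1.499863  f(a)=+2.349e+00  f'(a)=-2.798e+00  a ← 17.595945 − (+2.349e+00/-2.798e+00) = 18.435534
iter 2: u=1.431556  f(a)=+1.786e-01  f'(a)=-2.387e+00  a ← 18.435534 − (+1.786e-01/-2.387e+00) = 18.510347
iter 3: u=1.425770  f(a)=+1.220e-03  f'(a)=-2.355e+00  a ← 18.510347 − (+1.220e-03/-2.355e+00) = 18.510865
iter 4: u=1.425730  f(a)=+5.780e-08  f'(a)=-2.354e+00  a ← 18.510865 − (+5.780e-08/-2.354e+00) = 18.510865
iter 5: u=1.425730  f(a)=-1.421e-14  f'(a)=-2.354e+00  a ← 18.510865 − (-1.421e-14/-2.354e+00) = 18.510865
converged: |Δa| < 1e-12 after 5 iterations
sag = a·(cosh(S/(2a)) − 1) = 18.510865·(cosh(1.425730) − 1) = 22.224405
T_max/T_min = cosh(S/(2a)) = 2.200614

a=18.511 sag=22.224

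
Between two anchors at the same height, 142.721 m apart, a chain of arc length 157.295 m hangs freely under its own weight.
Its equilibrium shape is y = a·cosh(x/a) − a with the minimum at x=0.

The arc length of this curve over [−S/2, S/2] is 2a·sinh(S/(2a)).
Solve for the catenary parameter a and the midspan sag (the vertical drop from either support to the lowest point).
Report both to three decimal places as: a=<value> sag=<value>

seed: a₀ = √(S³/(24(L−S))) = √(142.721³/(24·14.574)) = 91.166822
iter 1: u=0.782746  f(a)=+4.530e-01  f'(a)=-3.397e-01  a ← 91.166822 − (+4.530e-01/-3.397e-01) = 92.500288
iter 2: u=0.771462  f(a)=+1.013e-02  f'(a)=-3.247e-01  a ← 92.500288 − (+1.013e-02/-3.247e-01) = 92.531490
iter 3: u=0.771202  f(a)=+5.324e-06  f'(a)=-3.244e-01  a ← 92.531490 − (+5.324e-06/-3.244e-01) = 92.531506
iter 4: u=0.771202  f(a)=+1.450e-12  f'(a)=-3.244e-01  a ← 92.531506 − (+1.450e-12/-3.244e-01) = 92.531506
converged: |Δa| < 1e-12 after 4 iterations
sag = a·(cosh(S/(2a)) − 1) = 92.531506·(cosh(0.771202) − 1) = 28.907816
T_max/T_min = cosh(S/(2a)) = 1.312411

a=92.532 sag=28.908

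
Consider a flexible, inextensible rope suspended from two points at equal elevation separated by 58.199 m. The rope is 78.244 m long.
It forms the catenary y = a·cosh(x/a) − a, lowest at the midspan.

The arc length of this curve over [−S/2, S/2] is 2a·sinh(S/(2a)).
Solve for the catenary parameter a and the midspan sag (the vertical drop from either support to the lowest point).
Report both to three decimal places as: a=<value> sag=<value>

a=21.215 sag=23.289

seed: a₀ = √(S³/(24(L−S))) = √(58.199³/(24·20.045)) = 20.242523
iter 1: u=1.437543  f(a)=+2.176e+00  f'(a)=-2.421e+00  a ← 20.242523 − (+2.176e+00/-2.421e+00) = 21.141299
iter 2: u=1.376429  f(a)=+1.533e-01  f'(a)=-2.091e+00  a ← 21.141299 − (+1.533e-01/-2.091e+00) = 21.214625
iter 3: u=1.371672  f(a)=+8.887e-04  f'(a)=-2.067e+00  a ← 21.214625 − (+8.887e-04/-2.067e+00) = 21.215055
iter 4: u=1.371644  f(a)=+3.024e-08  f'(a)=-2.067e+00  a ← 21.215055 − (+3.024e-08/-2.067e+00) = 21.215055
iter 5: u=1.371644  f(a)=+0.000e+00  f'(a)=-2.067e+00  a ← 21.215055 − (+0.000e+00/-2.067e+00) = 21.215055
converged: |Δa| < 1e-12 after 5 iterations
sag = a·(cosh(S/(2a)) − 1) = 21.215055·(cosh(1.371644) − 1) = 23.288984
T_max/T_min = cosh(S/(2a)) = 2.097757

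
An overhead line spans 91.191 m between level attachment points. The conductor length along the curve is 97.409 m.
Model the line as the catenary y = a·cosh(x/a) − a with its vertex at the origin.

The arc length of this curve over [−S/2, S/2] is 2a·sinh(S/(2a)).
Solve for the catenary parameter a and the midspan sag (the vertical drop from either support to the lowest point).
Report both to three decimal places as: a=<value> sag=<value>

a=72.003 sag=14.926

seed: a₀ = √(S³/(24(L−S))) = √(91.191³/(24·6.218)) = 71.284809
iter 1: u=0.639624  f(a)=+1.284e-01  f'(a)=-1.817e-01  a ← 71.284809 − (+1.284e-01/-1.817e-01) = 71.991705
iter 2: u=0.633344  f(a)=+1.936e-03  f'(a)=-1.763e-01  a ← 71.991705 − (+1.936e-03/-1.763e-01) = 72.002686
iter 3: u=0.633247  f(a)=+4.545e-07  f'(a)=-1.762e-01  a ← 72.002686 − (+4.545e-07/-1.762e-01) = 72.002689
iter 4: u=0.633247  f(a)=+2.842e-14  f'(a)=-1.762e-01  a ← 72.002689 − (+2.842e-14/-1.762e-01) = 72.002689
converged: |Δa| < 1e-12 after 4 iterations
sag = a·(cosh(S/(2a)) − 1) = 72.002689·(cosh(0.633247) − 1) = 14.925532
T_max/T_min = cosh(S/(2a)) = 1.207291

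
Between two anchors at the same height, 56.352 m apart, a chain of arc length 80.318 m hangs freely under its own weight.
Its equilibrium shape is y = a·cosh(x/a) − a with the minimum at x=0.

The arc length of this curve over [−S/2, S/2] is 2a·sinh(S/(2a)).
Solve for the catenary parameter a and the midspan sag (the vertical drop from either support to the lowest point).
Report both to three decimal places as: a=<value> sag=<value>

seed: a₀ = √(S³/(24(L−S))) = √(56.352³/(24·23.966)) = 17.638458
iter 1: u=1.597419  f(a)=+3.250e+00  f'(a)=-3.477e+00  a ← 17.638458 − (+3.250e+00/-3.477e+00) = 18.573204
iter 2: u=1.517024  f(a)=+2.763e-01  f'(a)=-2.909e+00  a ← 18.573204 − (+2.763e-01/-2.909e+00) = 18.668167
iter 3: u=1.509307  f(a)=+2.405e-03  f'(a)=-2.859e+00  a ← 18.668167 − (+2.405e-03/-2.859e+00) = 18.669008
iter 4: u=1.509239  f(a)=+1.858e-07  f'(a)=-2.858e+00  a ← 18.669008 − (+1.858e-07/-2.858e+00) = 18.669008
iter 5: u=1.509239  f(a)=+0.000e+00  f'(a)=-2.858e+00  a ← 18.669008 − (+0.000e+00/-2.858e+00) = 18.669008
converged: |Δa| < 1e-12 after 5 iterations
sag = a·(cosh(S/(2a)) − 1) = 18.669008·(cosh(1.509239) − 1) = 25.617301
T_max/T_min = cosh(S/(2a)) = 2.372183

a=18.669 sag=25.617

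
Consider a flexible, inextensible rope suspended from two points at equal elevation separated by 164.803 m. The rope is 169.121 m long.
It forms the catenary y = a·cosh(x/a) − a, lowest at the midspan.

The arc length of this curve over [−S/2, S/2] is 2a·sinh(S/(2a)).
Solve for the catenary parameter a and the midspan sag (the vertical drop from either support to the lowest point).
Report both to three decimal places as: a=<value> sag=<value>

a=208.638 sag=16.485

seed: a₀ = √(S³/(24(L−S))) = √(164.803³/(24·4.318)) = 207.826407
iter 1: u=0.396492  f(a)=+3.407e-02  f'(a)=-4.221e-02  a ← 207.826407 − (+3.407e-02/-4.221e-02) = 208.633500
iter 2: u=0.394958  f(a)=+1.995e-04  f'(a)=-4.172e-02  a ← 208.633500 − (+1.995e-04/-4.172e-02) = 208.638282
iter 3: u=0.394949  f(a)=+6.928e-09  f'(a)=-4.171e-02  a ← 208.638282 − (+6.928e-09/-4.171e-02) = 208.638282
iter 4: u=0.394949  f(a)=+2.842e-14  f'(a)=-4.171e-02  a ← 208.638282 − (+2.842e-14/-4.171e-02) = 208.638282
converged: |Δa| < 1e-12 after 4 iterations
sag = a·(cosh(S/(2a)) − 1) = 208.638282·(cosh(0.394949) − 1) = 16.484820
T_max/T_min = cosh(S/(2a)) = 1.079011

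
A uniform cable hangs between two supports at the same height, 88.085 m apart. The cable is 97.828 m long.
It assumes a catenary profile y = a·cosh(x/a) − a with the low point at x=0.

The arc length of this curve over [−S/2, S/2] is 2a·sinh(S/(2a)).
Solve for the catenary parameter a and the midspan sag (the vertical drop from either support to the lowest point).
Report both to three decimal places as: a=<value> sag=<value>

a=54.938 sag=18.620

seed: a₀ = √(S³/(24(L−S))) = √(88.085³/(24·9.743)) = 54.063103
iter 1: u=0.814650  f(a)=+3.285e-01  f'(a)=-3.849e-01  a ← 54.063103 − (+3.285e-01/-3.849e-01) = 54.916400
iter 2: u=0.801992  f(a)=+7.938e-03  f'(a)=-3.665e-01  a ← 54.916400 − (+7.938e-03/-3.665e-01) = 54.938057
iter 3: u=0.801676  f(a)=+4.891e-06  f'(a)=-3.661e-01  a ← 54.938057 − (+4.891e-06/-3.661e-01) = 54.938070
iter 4: u=0.801675  f(a)=+1.876e-12  f'(a)=-3.661e-01  a ← 54.938070 − (+1.876e-12/-3.661e-01) = 54.938070
converged: |Δa| < 1e-12 after 4 iterations
sag = a·(cosh(S/(2a)) − 1) = 54.938070·(cosh(0.801675) − 1) = 18.619873
T_max/T_min = cosh(S/(2a)) = 1.338925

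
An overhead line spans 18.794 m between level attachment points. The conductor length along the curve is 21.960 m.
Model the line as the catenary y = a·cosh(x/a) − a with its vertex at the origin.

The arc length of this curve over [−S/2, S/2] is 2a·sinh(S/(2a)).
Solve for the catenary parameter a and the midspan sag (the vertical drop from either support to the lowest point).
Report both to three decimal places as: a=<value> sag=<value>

a=9.574 sag=4.994

seed: a₀ = √(S³/(24(L−S))) = √(18.794³/(24·3.166)) = 9.346903
iter 1: u=1.005360  f(a)=+1.639e-01  f'(a)=-7.484e-01  a ← 9.346903 − (+1.639e-01/-7.484e-01) = 9.565903
iter 2: u=0.982343  f(a)=+5.937e-03  f'(a)=-6.951e-01  a ← 9.565903 − (+5.937e-03/-6.951e-01) = 9.574444
iter 3: u=0.981467  f(a)=+8.440e-06  f'(a)=-6.931e-01  a ← 9.574444 − (+8.440e-06/-6.931e-01) = 9.574457
iter 4: u=0.981466  f(a)=+1.711e-11  f'(a)=-6.931e-01  a ← 9.574457 − (+1.711e-11/-6.931e-01) = 9.574457
iter 5: u=0.981466  f(a)=-3.553e-15  f'(a)=-6.931e-01  a ← 9.574457 − (-3.553e-15/-6.931e-01) = 9.574457
converged: |Δa| < 1e-12 after 5 iterations
sag = a·(cosh(S/(2a)) − 1) = 9.574457·(cosh(0.981466) − 1) = 4.993681
T_max/T_min = cosh(S/(2a)) = 1.521563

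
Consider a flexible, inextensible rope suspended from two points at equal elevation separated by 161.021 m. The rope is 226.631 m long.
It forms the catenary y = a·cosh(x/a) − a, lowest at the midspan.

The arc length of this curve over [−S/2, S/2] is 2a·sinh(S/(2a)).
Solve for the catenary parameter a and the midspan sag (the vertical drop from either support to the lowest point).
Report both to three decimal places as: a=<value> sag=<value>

seed: a₀ = √(S³/(24(L−S))) = √(161.021³/(24·65.610)) = 51.491215
iter 1: u=1.563577  f(a)=+8.503e+00  f'(a)=-3.228e+00  a ← 51.491215 − (+8.503e+00/-3.228e+00) = 54.125107
iter 2: u=1.487489  f(a)=+6.960e-01  f'(a)=-2.720e+00  a ← 54.125107 − (+6.960e-01/-2.720e+00) = 54.381022
iter 3: u=1.480489  f(a)=+5.582e-03  f'(a)=-2.676e+00  a ← 54.381022 − (+5.582e-03/-2.676e+00) = 54.383108
iter 4: u=1.480432  f(a)=+3.653e-07  f'(a)=-2.676e+00  a ← 54.383108 − (+3.653e-07/-2.676e+00) = 54.383108
iter 5: u=1.480432  f(a)=+2.842e-14  f'(a)=-2.676e+00  a ← 54.383108 − (+2.842e-14/-2.676e+00) = 54.383108
converged: |Δa| < 1e-12 after 5 iterations
sag = a·(cosh(S/(2a)) − 1) = 54.383108·(cosh(1.480432) − 1) = 71.306689
T_max/T_min = cosh(S/(2a)) = 2.311192

a=54.383 sag=71.307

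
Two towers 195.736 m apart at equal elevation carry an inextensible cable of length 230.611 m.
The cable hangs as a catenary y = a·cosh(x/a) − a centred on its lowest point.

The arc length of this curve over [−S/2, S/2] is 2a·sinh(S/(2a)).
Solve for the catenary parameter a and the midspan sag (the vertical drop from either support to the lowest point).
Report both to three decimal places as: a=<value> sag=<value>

a=97.087 sag=53.649

seed: a₀ = √(S³/(24(L−S))) = √(195.736³/(24·34.875)) = 94.654951
iter 1: u=1.033945  f(a)=+1.912e+00  f'(a)=-8.187e-01  a ← 94.654951 − (+1.912e+00/-8.187e-01) = 96.990641
iter 2: u=1.009046  f(a)=+7.307e-02  f'(a)=-7.572e-01  a ← 96.990641 − (+7.307e-02/-7.572e-01) = 97.087135
iter 3: u=1.008043  f(a)=+1.161e-04  f'(a)=-7.548e-01  a ← 97.087135 − (+1.161e-04/-7.548e-01) = 97.087289
iter 4: u=1.008041  f(a)=+2.939e-10  f'(a)=-7.548e-01  a ← 97.087289 − (+2.939e-10/-7.548e-01) = 97.087289
iter 5: u=1.008041  f(a)=+5.684e-14  f'(a)=-7.548e-01  a ← 97.087289 − (+5.684e-14/-7.548e-01) = 97.087289
converged: |Δa| < 1e-12 after 5 iterations
sag = a·(cosh(S/(2a)) − 1) = 97.087289·(cosh(1.008041) − 1) = 53.648573
T_max/T_min = cosh(S/(2a)) = 1.552581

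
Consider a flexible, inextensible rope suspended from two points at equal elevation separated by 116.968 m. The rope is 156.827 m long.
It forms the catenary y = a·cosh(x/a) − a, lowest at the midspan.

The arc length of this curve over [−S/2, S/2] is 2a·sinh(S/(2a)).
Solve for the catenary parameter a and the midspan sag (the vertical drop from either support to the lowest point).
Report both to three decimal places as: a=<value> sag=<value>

a=42.846 sag=46.510

seed: a₀ = √(S³/(24(L−S))) = √(116.968³/(24·39.859)) = 40.900797
iter 1: u=1.429899  f(a)=+4.279e+00  f'(a)=-2.378e+00  a ← 40.900797 − (+4.279e+00/-2.378e+00) = 42.700330
iter 2: u=1.369638  f(a)=+2.986e-01  f'(a)=-2.056e+00  a ← 42.700330 − (+2.986e-01/-2.056e+00) = 42.845527
iter 3: u=1.364997  f(a)=+1.695e-03  f'(a)=-2.033e+00  a ← 42.845527 − (+1.695e-03/-2.033e+00) = 42.846361
iter 4: u=1.364970  f(a)=+5.533e-08  f'(a)=-2.033e+00  a ← 42.846361 − (+5.533e-08/-2.033e+00) = 42.846361
iter 5: u=1.364970  f(a)=+2.842e-14  f'(a)=-2.033e+00  a ← 42.846361 − (+2.842e-14/-2.033e+00) = 42.846361
converged: |Δa| < 1e-12 after 5 iterations
sag = a·(cosh(S/(2a)) − 1) = 42.846361·(cosh(1.364970) − 1) = 46.509599
T_max/T_min = cosh(S/(2a)) = 2.085497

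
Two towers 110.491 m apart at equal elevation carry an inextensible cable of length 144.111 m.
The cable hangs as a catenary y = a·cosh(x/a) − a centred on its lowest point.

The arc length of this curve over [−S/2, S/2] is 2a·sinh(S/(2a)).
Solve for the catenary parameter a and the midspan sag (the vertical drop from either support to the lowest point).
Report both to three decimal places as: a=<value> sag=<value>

seed: a₀ = √(S³/(24(L−S))) = √(110.491³/(24·33.620)) = 40.887060
iter 1: u=1.351173  f(a)=+3.206e+00  f'(a)=-1.965e+00  a ← 40.887060 − (+3.206e+00/-1.965e+00) = 42.518490
iter 2: u=1.299329  f(a)=+2.019e-01  f'(a)=-1.725e+00  a ← 42.518490 − (+2.019e-01/-1.725e+00) = 42.635533
iter 3: u=1.295762  f(a)=+9.193e-04  f'(a)=-1.709e+00  a ← 42.635533 − (+9.193e-04/-1.709e+00) = 42.636071
iter 4: u=1.295746  f(a)=+1.926e-08  f'(a)=-1.709e+00  a ← 42.636071 − (+1.926e-08/-1.709e+00) = 42.636071
iter 5: u=1.295746  f(a)=+0.000e+00  f'(a)=-1.709e+00  a ← 42.636071 − (+0.000e+00/-1.709e+00) = 42.636071
converged: |Δa| < 1e-12 after 5 iterations
sag = a·(cosh(S/(2a)) − 1) = 42.636071·(cosh(1.295746) − 1) = 41.088654
T_max/T_min = cosh(S/(2a)) = 1.963706

a=42.636 sag=41.089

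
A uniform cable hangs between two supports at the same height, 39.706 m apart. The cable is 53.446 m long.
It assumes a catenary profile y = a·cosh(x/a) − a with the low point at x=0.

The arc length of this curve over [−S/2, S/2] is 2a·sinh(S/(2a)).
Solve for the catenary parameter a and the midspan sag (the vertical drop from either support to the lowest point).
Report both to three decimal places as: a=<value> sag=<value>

seed: a₀ = √(S³/(24(L−S))) = √(39.706³/(24·13.740)) = 13.777970
iter 1: u=1.440923  f(a)=+1.499e+00  f'(a)=-2.441e+00  a ← 13.777970 − (+1.499e+00/-2.441e+00) = 14.392175
iter 2: u=1.379430  f(a)=+1.061e-01  f'(a)=-2.106e+00  a ← 14.392175 − (+1.061e-01/-2.106e+00) = 14.442530
iter 3: u=1.374621  f(a)=+6.204e-04  f'(a)=-2.082e+00  a ← 14.442530 − (+6.204e-04/-2.082e+00) = 14.442828
iter 4: u=1.374592  f(a)=+2.150e-08  f'(a)=-2.082e+00  a ← 14.442828 − (+2.150e-08/-2.082e+00) = 14.442828
iter 5: u=1.374592  f(a)=-1.421e-14  f'(a)=-2.082e+00  a ← 14.442828 − (-1.421e-14/-2.082e+00) = 14.442828
converged: |Δa| < 1e-12 after 5 iterations
sag = a·(cosh(S/(2a)) − 1) = 14.442828·(cosh(1.374592) − 1) = 15.933380
T_max/T_min = cosh(S/(2a)) = 2.103204

a=14.443 sag=15.933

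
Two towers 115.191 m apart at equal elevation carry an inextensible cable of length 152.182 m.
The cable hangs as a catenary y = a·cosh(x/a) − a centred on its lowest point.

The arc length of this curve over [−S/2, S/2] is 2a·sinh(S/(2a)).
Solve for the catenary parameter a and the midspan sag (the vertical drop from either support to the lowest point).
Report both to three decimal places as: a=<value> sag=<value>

a=43.360 sag=44.218

seed: a₀ = √(S³/(24(L−S))) = √(115.191³/(24·36.991)) = 41.492936
iter 1: u=1.388080  f(a)=+3.732e+00  f'(a)=-2.151e+00  a ← 41.492936 − (+3.732e+00/-2.151e+00) = 43.227712
iter 2: u=1.332374  f(a)=+2.468e-01  f'(a)=-1.875e+00  a ← 43.227712 − (+2.468e-01/-1.875e+00) = 43.359321
iter 3: u=1.328330  f(a)=+1.248e-03  f'(a)=-1.856e+00  a ← 43.359321 − (+1.248e-03/-1.856e+00) = 43.359994
iter 4: u=1.328310  f(a)=+3.230e-08  f'(a)=-1.856e+00  a ← 43.359994 − (+3.230e-08/-1.856e+00) = 43.359994
iter 5: u=1.328310  f(a)=+0.000e+00  f'(a)=-1.856e+00  a ← 43.359994 − (+0.000e+00/-1.856e+00) = 43.359994
converged: |Δa| < 1e-12 after 5 iterations
sag = a·(cosh(S/(2a)) − 1) = 43.359994·(cosh(1.328310) − 1) = 44.218139
T_max/T_min = cosh(S/(2a)) = 2.019791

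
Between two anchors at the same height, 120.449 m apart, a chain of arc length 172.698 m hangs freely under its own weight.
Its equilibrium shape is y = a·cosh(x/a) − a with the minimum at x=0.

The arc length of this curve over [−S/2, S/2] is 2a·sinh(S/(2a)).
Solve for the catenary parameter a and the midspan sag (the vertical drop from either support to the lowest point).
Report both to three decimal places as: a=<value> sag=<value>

a=39.551 sag=55.425

seed: a₀ = √(S³/(24(L−S))) = √(120.449³/(24·52.249)) = 37.330189
iter 1: u=1.613292  f(a)=+7.236e+00  f'(a)=-3.599e+00  a ← 37.330189 − (+7.236e+00/-3.599e+00) = 39.340889
iter 2: u=1.530837  f(a)=+6.258e-01  f'(a)=-3.001e+00  a ← 39.340889 − (+6.258e-01/-3.001e+00) = 39.549409
iter 3: u=1.522766  f(a)=+5.659e-03  f'(a)=-2.947e+00  a ← 39.549409 − (+5.659e-03/-2.947e+00) = 39.551329
iter 4: u=1.522692  f(a)=+4.719e-07  f'(a)=-2.947e+00  a ← 39.551329 − (+4.719e-07/-2.947e+00) = 39.551329
iter 5: u=1.522692  f(a)=+8.527e-14  f'(a)=-2.947e+00  a ← 39.551329 − (+8.527e-14/-2.947e+00) = 39.551329
converged: |Δa| < 1e-12 after 5 iterations
sag = a·(cosh(S/(2a)) − 1) = 39.551329·(cosh(1.522692) − 1) = 55.424760
T_max/T_min = cosh(S/(2a)) = 2.401337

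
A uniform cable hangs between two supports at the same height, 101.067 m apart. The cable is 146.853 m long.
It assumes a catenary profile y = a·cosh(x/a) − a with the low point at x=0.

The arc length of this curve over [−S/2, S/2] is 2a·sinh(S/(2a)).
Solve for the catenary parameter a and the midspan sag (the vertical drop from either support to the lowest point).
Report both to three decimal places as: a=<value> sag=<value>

a=32.549 sag=47.769

seed: a₀ = √(S³/(24(L−S))) = √(101.067³/(24·45.786)) = 30.650819
iter 1: u=1.648683  f(a)=+6.641e+00  f'(a)=-3.883e+00  a ← 30.650819 − (+6.641e+00/-3.883e+00) = 32.361272
iter 2: u=1.561542  f(a)=+5.964e-01  f'(a)=-3.214e+00  a ← 32.361272 − (+5.964e-01/-3.214e+00) = 32.546857
iter 3: u=1.552638  f(a)=+5.860e-03  f'(a)=-3.151e+00  a ← 32.546857 − (+5.860e-03/-3.151e+00) = 32.548717
iter 4: u=1.552550  f(a)=+5.778e-07  f'(a)=-3.150e+00  a ← 32.548717 − (+5.778e-07/-3.150e+00) = 32.548717
iter 5: u=1.552550  f(a)=+0.000e+00  f'(a)=-3.150e+00  a ← 32.548717 − (+0.000e+00/-3.150e+00) = 32.548717
converged: |Δa| < 1e-12 after 5 iterations
sag = a·(cosh(S/(2a)) − 1) = 32.548717·(cosh(1.552550) − 1) = 47.768591
T_max/T_min = cosh(S/(2a)) = 2.467603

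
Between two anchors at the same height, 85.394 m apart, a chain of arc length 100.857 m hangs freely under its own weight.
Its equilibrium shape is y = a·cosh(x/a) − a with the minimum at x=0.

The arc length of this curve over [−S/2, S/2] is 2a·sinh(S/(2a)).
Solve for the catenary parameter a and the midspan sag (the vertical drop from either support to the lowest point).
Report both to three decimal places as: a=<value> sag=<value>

seed: a₀ = √(S³/(24(L−S))) = √(85.394³/(24·15.463)) = 40.962696
iter 1: u=1.042339  f(a)=+8.621e-01  f'(a)=-8.403e-01  a ← 40.962696 − (+8.621e-01/-8.403e-01) = 41.988654
iter 2: u=1.016870  f(a)=+3.345e-02  f'(a)=-7.762e-01  a ← 41.988654 − (+3.345e-02/-7.762e-01) = 42.031749
iter 3: u=1.015827  f(a)=+5.486e-05  f'(a)=-7.736e-01  a ← 42.031749 − (+5.486e-05/-7.736e-01) = 42.031820
iter 4: u=1.015826  f(a)=+1.481e-10  f'(a)=-7.736e-01  a ← 42.031820 − (+1.481e-10/-7.736e-01) = 42.031820
iter 5: u=1.015826  f(a)=-1.421e-14  f'(a)=-7.736e-01  a ← 42.031820 − (-1.421e-14/-7.736e-01) = 42.031820
converged: |Δa| < 1e-12 after 5 iterations
sag = a·(cosh(S/(2a)) − 1) = 42.031820·(cosh(1.015826) − 1) = 23.616543
T_max/T_min = cosh(S/(2a)) = 1.561873

a=42.032 sag=23.617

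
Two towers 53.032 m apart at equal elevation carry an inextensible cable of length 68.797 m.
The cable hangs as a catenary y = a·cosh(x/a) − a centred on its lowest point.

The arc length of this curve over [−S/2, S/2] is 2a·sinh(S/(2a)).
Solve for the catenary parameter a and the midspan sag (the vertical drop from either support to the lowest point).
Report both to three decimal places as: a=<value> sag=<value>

a=20.685 sag=19.454

seed: a₀ = √(S³/(24(L−S))) = √(53.032³/(24·15.765)) = 19.854292
iter 1: u=1.335530  f(a)=+1.467e+00  f'(a)=-1.890e+00  a ← 19.854292 − (+1.467e+00/-1.890e+00) = 20.630579
iter 2: u=1.285277  f(a)=+9.044e-02  f'(a)=-1.664e+00  a ← 20.630579 − (+9.044e-02/-1.664e+00) = 20.684944
iter 3: u=1.281899  f(a)=+3.936e-04  f'(a)=-1.649e+00  a ← 20.684944 − (+3.936e-04/-1.649e+00) = 20.685183
iter 4: u=1.281884  f(a)=+7.524e-09  f'(a)=-1.649e+00  a ← 20.685183 − (+7.524e-09/-1.649e+00) = 20.685183
iter 5: u=1.281884  f(a)=+1.421e-14  f'(a)=-1.649e+00  a ← 20.685183 − (+1.421e-14/-1.649e+00) = 20.685183
converged: |Δa| < 1e-12 after 5 iterations
sag = a·(cosh(S/(2a)) − 1) = 20.685183·(cosh(1.281884) − 1) = 19.453746
T_max/T_min = cosh(S/(2a)) = 1.940468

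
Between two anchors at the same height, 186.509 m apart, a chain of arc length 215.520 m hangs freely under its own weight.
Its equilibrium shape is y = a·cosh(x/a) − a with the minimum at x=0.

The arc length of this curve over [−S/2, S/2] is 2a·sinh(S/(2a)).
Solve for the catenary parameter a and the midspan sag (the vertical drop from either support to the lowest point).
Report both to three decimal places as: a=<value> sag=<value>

seed: a₀ = √(S³/(24(L−S))) = √(186.509³/(24·29.011)) = 96.530092
iter 1: u=0.966067  f(a)=+1.384e+00  f'(a)=-6.591e-01  a ← 96.530092 − (+1.384e+00/-6.591e-01) = 98.630381
iter 2: u=0.945495  f(a)=+4.647e-02  f'(a)=-6.155e-01  a ← 98.630381 − (+4.647e-02/-6.155e-01) = 98.705876
iter 3: u=0.944772  f(a)=+5.639e-05  f'(a)=-6.140e-01  a ← 98.705876 − (+5.639e-05/-6.140e-01) = 98.705968
iter 4: u=0.944771  f(a)=+8.328e-11  f'(a)=-6.140e-01  a ← 98.705968 − (+8.328e-11/-6.140e-01) = 98.705968
iter 5: u=0.944771  f(a)=+0.000e+00  f'(a)=-6.140e-01  a ← 98.705968 − (+0.000e+00/-6.140e-01) = 98.705968
converged: |Δa| < 1e-12 after 5 iterations
sag = a·(cosh(S/(2a)) − 1) = 98.705968·(cosh(0.944771) − 1) = 47.427826
T_max/T_min = cosh(S/(2a)) = 1.480496

a=98.706 sag=47.428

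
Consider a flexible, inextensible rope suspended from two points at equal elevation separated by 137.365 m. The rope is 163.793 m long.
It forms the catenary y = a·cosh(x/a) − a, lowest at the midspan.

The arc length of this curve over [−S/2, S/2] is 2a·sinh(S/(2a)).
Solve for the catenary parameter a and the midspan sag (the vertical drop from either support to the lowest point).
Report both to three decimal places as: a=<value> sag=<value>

a=65.694 sag=39.295

seed: a₀ = √(S³/(24(L−S))) = √(137.365³/(24·26.428)) = 63.925829
iter 1: u=1.074409  f(a)=+1.568e+00  f'(a)=-9.263e-01  a ← 63.925829 − (+1.568e+00/-9.263e-01) = 65.618552
iter 2: u=1.046693  f(a)=+6.444e-02  f'(a)=-8.516e-01  a ← 65.618552 − (+6.444e-02/-8.516e-01) = 65.694220
iter 3: u=1.045488  f(a)=+1.192e-04  f'(a)=-8.484e-01  a ← 65.694220 − (+1.192e-04/-8.484e-01) = 65.694360
iter 4: u=1.045485  f(a)=+4.091e-10  f'(a)=-8.484e-01  a ← 65.694360 − (+4.091e-10/-8.484e-01) = 65.694360
iter 5: u=1.045485  f(a)=+2.842e-14  f'(a)=-8.484e-01  a ← 65.694360 − (+2.842e-14/-8.484e-01) = 65.694360
converged: |Δa| < 1e-12 after 5 iterations
sag = a·(cosh(S/(2a)) − 1) = 65.694360·(cosh(1.045485) − 1) = 39.295095
T_max/T_min = cosh(S/(2a)) = 1.598150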